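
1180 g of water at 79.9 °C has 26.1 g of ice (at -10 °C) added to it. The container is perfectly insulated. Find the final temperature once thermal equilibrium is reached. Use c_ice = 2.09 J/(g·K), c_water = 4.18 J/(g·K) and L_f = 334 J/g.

Energy conservation, ΣQ = 0:
ice -10→0 °C: 26.1·2.09·10 = 545.49; fusion: m_ice L_f = 26.1·334 = 8717.4; warm the meltwater: 109.1 T; water cools: 1180·4.18·(T − 79.9) = 4932.4(T − 79.9)
5041.5 T = 394099 − 9262.9 = 384836
T ≈ 76.33 °C. Since T > 0 °C, the all-ice-melts assumption holds.

T_f ≈ 76.3 °C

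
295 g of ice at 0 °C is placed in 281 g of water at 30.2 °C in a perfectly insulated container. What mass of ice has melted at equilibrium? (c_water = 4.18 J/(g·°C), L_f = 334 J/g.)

m_melted ≈ 106 g

Cooling the water to 0 °C releases 281×4.18×30.2 = 35472 J.
Melting all 295 g of ice would need 295×334 = 98530 J.
That's not enough to melt it all — equilibrium is at 0 °C with ice remaining.
Mass melted = 35472/334 ≈ 106.2 g.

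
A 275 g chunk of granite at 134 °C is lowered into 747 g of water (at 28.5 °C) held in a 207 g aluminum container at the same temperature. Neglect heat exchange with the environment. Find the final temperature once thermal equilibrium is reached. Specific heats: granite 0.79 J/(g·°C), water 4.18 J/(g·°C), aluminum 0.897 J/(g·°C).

Taking heat into each body as positive, Σ m c ΔT = 0:
275·0.79·(T − 134) + 747·4.18·(T − 28.5) + 207·0.897·(T − 28.5) = 0
3525.4 T = 123393
T = 123393 / 3525.4 = 35 °C

T_f ≈ 35.0 °C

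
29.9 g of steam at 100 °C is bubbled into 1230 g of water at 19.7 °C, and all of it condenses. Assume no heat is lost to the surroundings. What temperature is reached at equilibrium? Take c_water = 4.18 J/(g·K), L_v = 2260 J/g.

Conservation of energy gives ΣQ = 0:
steam→water at 100 °C releases m L_v = 29.9·2260 = 67574
  condensate cools 100→T: 29.9·4.18·(T − 100) = 124.98(T − 100)
  original water: 5141.4(T − 19.7)
5266.4 T = 67574 + 12498 + 101286 = 181358
T ≈ 34.44 °C — below 100 °C, confirming all the steam condensed.

T_f ≈ 34.4 °C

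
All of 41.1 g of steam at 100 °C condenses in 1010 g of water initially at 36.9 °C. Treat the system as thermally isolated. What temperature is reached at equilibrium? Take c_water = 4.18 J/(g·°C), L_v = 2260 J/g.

T_f ≈ 60.5 °C

Taking heat into each body as positive, Σ m c ΔT = 0:
latent heat released on condensation: 41.1·2260 = 92886; condensed water 100 °C→T: 171.8(T − 100); original water: 4221.8(T − 36.9)
4393.6 T = 92886 + 17180 + 155784 = 265850
T ≈ 60.51 °C, under the boiling point, so the assumption holds.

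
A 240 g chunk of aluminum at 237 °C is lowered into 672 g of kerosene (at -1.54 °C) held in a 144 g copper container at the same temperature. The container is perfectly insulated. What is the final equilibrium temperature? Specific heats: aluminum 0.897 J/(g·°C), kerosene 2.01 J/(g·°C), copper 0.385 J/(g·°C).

Net heat exchanged in the isolated system is zero:
240×0.897×(T − 237) + 672×2.01×(T − (-1.54)) + 144×0.385×(T − (-1.54)) = 0
215.28(T − 237) + 1350.7(T − (-1.54)) + 55.44(T − (-1.54)) = 0
(215.28 + 1350.7 + 55.44) T = 215.28×237 + 1350.7×(-1.54) + 55.44×(-1.54)
T = 48856 / 1621.4 = 30.1 °C

T_f ≈ 30.1 °C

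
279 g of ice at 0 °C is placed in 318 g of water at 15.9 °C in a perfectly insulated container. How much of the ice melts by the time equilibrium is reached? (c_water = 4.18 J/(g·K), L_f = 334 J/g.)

Heat available from the water dropping to 0 °C: 318×4.18×15.9 = 21135 J.
Fully melting the ice requires m_ice L_f = 279×334 = 93186 J.
That's not enough to melt it all — equilibrium is at 0 °C with ice remaining.
Mass melted = 21135/334 ≈ 63.28 g.

m_melted ≈ 63.3 g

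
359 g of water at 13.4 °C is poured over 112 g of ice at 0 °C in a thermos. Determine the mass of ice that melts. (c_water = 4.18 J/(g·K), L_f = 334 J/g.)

m_melted ≈ 60.2 g

Water can give up m c ΔT = 359·4.18·13.4 = 20108 J before reaching 0 °C.
Fully melting the ice requires m_ice L_f = 112·334 = 37408 J.
That's not enough to melt it all — equilibrium is at 0 °C with ice remaining.
Mass melted = 20108/334 ≈ 60.2 g.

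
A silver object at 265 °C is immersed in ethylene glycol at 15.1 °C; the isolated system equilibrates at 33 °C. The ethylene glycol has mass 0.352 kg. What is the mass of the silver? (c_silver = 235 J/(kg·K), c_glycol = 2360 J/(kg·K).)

m ≈ 0.273 kg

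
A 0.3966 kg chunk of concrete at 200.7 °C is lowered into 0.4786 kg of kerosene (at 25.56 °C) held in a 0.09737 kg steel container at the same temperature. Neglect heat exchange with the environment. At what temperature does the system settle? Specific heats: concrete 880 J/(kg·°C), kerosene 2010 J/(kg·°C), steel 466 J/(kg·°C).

T_f ≈ 70.6 °C

Energy conservation, ΣQ = 0:
0.3966×880×(T − 200.7) + 0.4786×2010×(T − 25.56) + 0.09737×466×(T − 25.56) = 0
1356.4 T = 95794
T = 95794 / 1356.4 = 70.6 °C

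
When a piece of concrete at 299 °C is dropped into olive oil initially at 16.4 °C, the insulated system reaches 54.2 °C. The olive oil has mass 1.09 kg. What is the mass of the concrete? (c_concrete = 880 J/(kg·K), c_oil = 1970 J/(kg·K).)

m ≈ 0.377 kg

Heat lost by the concrete = heat gained by the oil:
m·880·(299 − 54.2) = 1.09·1970·(54.2 − 16.4)
215424 m = 81168  ⇒  m ≈ 0.3768 kg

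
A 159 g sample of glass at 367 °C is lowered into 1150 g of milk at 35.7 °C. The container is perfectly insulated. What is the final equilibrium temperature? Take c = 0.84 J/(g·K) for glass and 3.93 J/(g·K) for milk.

T_f ≈ 45.2 °C

|Q_glass| = |Q_milk|:
159*0.84*(367 − T) = 1150*3.93*(T − 35.7)
133.56(367 − T) = 4519.5(T − 35.7)
4653.1 T = 210363  ⇒  T ≈ 45.21 °C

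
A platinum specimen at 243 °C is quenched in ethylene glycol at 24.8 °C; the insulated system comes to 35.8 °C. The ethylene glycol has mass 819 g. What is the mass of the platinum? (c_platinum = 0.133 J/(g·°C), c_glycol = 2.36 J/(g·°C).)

m ≈ 772 g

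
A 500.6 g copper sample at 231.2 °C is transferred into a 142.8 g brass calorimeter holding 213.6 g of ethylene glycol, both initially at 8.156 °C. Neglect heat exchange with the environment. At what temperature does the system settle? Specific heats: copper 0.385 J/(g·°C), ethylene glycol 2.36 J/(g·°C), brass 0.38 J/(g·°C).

With ΣQ=0 the equilibrium temperature is the m·c-weighted mean:
T_f = (192.73*231.2 + 504.1*8.156 + 54.26*8.156) / (192.73 + 504.1 + 54.26)
    = 49113 / 751.09 ≈ 65.39 °C

T_f ≈ 65.4 °C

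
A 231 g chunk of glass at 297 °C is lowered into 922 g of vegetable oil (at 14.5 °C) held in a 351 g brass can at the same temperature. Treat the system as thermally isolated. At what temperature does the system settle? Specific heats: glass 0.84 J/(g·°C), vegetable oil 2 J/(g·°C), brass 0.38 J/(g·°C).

Taking heat into each body as positive, Σ m c ΔT = 0:
231*0.84*(T − 297) + 922*2*(T − 14.5) + 351*0.38*(T − 14.5) = 0
194.04(T − 297) + 1844(T − 14.5) + 133.38(T − 14.5) = 0
2171.4 T = 86302
T = 86302/2171.4 ≈ 39.74 °C

T_f ≈ 39.7 °C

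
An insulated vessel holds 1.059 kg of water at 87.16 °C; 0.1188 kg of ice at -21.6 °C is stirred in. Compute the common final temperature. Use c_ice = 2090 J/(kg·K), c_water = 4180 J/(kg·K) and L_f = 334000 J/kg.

T_f ≈ 69.2 °C

Sum of m c ΔT and latent-heat terms is zero:
ice -21.6→0 °C: 0.1188×2090×21.6 = 5363.1
  melt ice: 0.1188×334000 = 39679
  meltwater 0→T: 0.1188×4180×T = 496.58 T
  water: 4426.6(T − 87.16)
4923.2 T = 385824 − 45042 = 340782
T ≈ 69.22 °C — above 0 °C, consistent with complete melting.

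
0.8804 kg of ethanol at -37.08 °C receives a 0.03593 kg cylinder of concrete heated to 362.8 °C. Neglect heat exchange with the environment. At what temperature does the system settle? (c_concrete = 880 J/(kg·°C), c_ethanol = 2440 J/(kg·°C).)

T_f ≈ -31.3 °C

T_f is the heat-capacity-weighted average of the initial temperatures:
T_f = (31.62·362.8 + 2148.2·(-37.08)) / (31.62 + 2148.2)
    = -68183 / 2179.8 ≈ -31.28 °C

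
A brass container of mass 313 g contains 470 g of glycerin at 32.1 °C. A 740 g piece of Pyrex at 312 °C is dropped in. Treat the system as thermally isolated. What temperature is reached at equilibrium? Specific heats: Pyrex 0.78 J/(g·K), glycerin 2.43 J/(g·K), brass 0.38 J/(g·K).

Let T be the final temperature. ΣQ_i = 0:
740×0.78×(T − 312) + 470×2.43×(T − 32.1) + 313×0.38×(T − 32.1) = 0
577.2(T − 312) + 1142.1(T − 32.1) + 118.94(T − 32.1) = 0
(577.2 + 1142.1 + 118.94) T = 577.2×312 + 1142.1×32.1 + 118.94×32.1
T ≈ 119.99 °C

T_f ≈ 120.0 °C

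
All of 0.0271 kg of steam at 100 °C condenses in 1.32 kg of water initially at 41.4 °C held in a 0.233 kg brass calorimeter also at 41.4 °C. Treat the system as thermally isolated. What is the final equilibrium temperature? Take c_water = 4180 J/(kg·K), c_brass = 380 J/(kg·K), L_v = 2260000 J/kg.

T_f ≈ 53.3 °C

Setting the total heat transfer to zero:
condense steam: −0.0271·2260000 = −61246
  condensate cools 100→T: 0.0271·4180·(T − 100) = 113.28(T − 100)
  water warms: 1.32·4180·(T − 41.4) = 5517.6(T − 41.4)
  cup: 88.54(T − 41.4)
5719.4 T = 61246 + 11328 + 232094 = 304668
T ≈ 53.27 °C, under the boiling point, so the assumption holds.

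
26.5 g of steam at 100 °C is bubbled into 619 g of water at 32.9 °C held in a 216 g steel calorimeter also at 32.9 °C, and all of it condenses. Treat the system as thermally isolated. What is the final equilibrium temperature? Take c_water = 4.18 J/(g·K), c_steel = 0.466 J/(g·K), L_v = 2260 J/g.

Conservation of energy gives ΣQ = 0:
steam→water at 100 °C releases m L_v = 26.5·2260 = 59890; condensed water 100 °C→T: 110.77(T − 100); original water: 2587.4(T − 32.9); steel cup: 216·0.466·(T − 32.9) = 100.66(T − 32.9)
2798.8 T = 59890 + 11077 + 88438 = 159405
T ≈ 56.95 °C, under the boiling point, so the assumption holds.

T_f ≈ 57.0 °C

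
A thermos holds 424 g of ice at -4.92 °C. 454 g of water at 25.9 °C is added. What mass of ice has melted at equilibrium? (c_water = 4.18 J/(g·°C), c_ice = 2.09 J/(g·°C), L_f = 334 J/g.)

m_melted ≈ 134 g

Water can give up m c ΔT = 454·4.18·25.9 = 49151 J before reaching 0 °C.
Of that, 424·2.09·4.92 = 4359.9 J goes to bring the ice to 0 °C, leaving 44791 J.
Melting all 424 g of ice would need 424·334 = 141616 J.
44791 J < 141616 J, so only part of the ice melts and the system sits at 0 °C.
m_melted·334 = 44791  ⇒  m_melted ≈ 134.1 g.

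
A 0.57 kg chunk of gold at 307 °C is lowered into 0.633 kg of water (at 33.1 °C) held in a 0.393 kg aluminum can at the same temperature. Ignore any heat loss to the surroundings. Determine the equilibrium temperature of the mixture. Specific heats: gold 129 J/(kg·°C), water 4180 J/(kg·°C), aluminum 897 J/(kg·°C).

T_f ≈ 39.7 °C

With ΣQ=0 the equilibrium temperature is the m·c-weighted mean:
T_f = (73.53·307 + 2645.9·33.1 + 352.52·33.1) / (73.53 + 2645.9 + 352.52)
    = 121823 / 3072 ≈ 39.66 °C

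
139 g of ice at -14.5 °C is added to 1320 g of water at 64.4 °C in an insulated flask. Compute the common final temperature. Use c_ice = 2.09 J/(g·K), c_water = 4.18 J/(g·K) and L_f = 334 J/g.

T_f ≈ 50.0 °C

Energy balance with sensible and latent terms:
ice -14.5→0 °C: 139·2.09·14.5 = 4212.4; fusion: m_ice L_f = 139·334 = 46426; warm the meltwater: 581.02 T; water: 5517.6(T − 64.4)
6098.6 T = 355333 − 50638 = 304695
T ≈ 49.96 °C. Since T > 0 °C, the all-ice-melts assumption holds.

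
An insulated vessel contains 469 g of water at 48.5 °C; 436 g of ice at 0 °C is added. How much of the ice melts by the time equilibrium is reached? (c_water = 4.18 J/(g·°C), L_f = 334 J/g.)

m_melted ≈ 285 g

Water can give up m c ΔT = 469·4.18·48.5 = 95080 J before reaching 0 °C.
Fully melting the ice requires m_ice L_f = 436·334 = 145624 J.
95080 J < 145624 J, so only part of the ice melts and the system sits at 0 °C.
m_melted·334 = 95080  ⇒  m_melted ≈ 284.7 g.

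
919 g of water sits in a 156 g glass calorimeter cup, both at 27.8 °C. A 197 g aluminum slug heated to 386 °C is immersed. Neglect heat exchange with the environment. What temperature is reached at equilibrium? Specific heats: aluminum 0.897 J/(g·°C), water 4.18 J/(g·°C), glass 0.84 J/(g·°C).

T_f is the heat-capacity-weighted average of the initial temperatures:
T_f = (176.71×386 + 3841.4×27.8 + 131.04×27.8) / (176.71 + 3841.4 + 131.04)
    = 178644 / 4149.2 ≈ 43.06 °C

T_f ≈ 43.1 °C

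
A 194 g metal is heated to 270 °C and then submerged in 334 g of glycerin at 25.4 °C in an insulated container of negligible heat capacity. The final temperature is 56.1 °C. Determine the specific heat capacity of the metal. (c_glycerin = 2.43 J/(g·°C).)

c ≈ 0.6 J/(g·°C)

m_s c (T_s − T_f) = m_glycerin c_glycerin (T_f − T_0):
194·c·(270 − 56.1) = 334·2.43·(56.1 − 25.4)
41497 c = 24917  ⇒  c ≈ 0.6005 J/(g·°C)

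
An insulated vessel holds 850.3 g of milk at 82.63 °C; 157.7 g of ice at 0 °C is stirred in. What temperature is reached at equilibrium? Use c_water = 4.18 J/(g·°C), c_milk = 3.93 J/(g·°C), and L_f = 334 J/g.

T_f ≈ 55.9 °C

Sum of m c ΔT and latent-heat terms is zero:
latent heat to melt: 157.7×334 = 52672
  meltwater 0→T: 157.7×4.18×T = 659.19 T
  milk cools: 850.3×3.93×(T − 82.63) = 3341.7(T − 82.63)
4000.9 T = 276123 − 52672 = 223451
T ≈ 55.85 °C. Since T > 0 °C, the all-ice-melts assumption holds.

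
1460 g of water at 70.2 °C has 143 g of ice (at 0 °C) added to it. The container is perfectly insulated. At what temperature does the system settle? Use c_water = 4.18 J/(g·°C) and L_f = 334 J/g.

Setting the total heat transfer to zero:
latent heat to melt: 143×334 = 47762
  warm the meltwater: 597.74 T
  water cools: 1460×4.18×(T − 70.2) = 6102.8(T − 70.2)
6700.5 T = 428417 − 47762 = 380655
T ≈ 56.81 °C. Since T > 0 °C, the all-ice-melts assumption holds.

T_f ≈ 56.8 °C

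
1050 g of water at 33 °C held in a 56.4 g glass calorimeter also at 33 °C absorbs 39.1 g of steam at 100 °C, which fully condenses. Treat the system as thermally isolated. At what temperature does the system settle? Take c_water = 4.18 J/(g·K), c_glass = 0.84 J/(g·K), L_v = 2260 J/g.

T_f ≈ 54.6 °C

Taking heat into each body as positive, Σ m c ΔT = 0:
condense steam: −39.1×2260 = −88366
  condensate cools 100→T: 39.1×4.18×(T − 100) = 163.44(T − 100)
  water warms: 1050×4.18×(T − 33) = 4389(T − 33)
  glass cup: 56.4×0.84×(T − 33) = 47.38(T − 33)
4599.8 T = 88366 + 16344 + 146400 = 251110
T ≈ 54.59 °C — below 100 °C, confirming all the steam condensed.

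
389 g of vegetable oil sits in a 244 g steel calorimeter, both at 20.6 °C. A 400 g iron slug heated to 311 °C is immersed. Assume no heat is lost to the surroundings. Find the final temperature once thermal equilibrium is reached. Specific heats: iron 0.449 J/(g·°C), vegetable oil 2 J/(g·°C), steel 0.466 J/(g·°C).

T_f ≈ 69.3 °C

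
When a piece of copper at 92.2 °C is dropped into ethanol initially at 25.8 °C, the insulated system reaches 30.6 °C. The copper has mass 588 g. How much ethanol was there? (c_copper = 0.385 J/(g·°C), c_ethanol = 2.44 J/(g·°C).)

m ≈ 1190 g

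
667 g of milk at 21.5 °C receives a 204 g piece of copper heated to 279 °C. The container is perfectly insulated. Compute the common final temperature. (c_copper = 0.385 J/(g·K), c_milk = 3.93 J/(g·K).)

Set heat shed by the hot body equal to heat absorbed by the cold body:
204×0.385×(279 − T) = 667×3.93×(T − 21.5)
78.54(279 − T) = 2621.3(T − 21.5)
2699.8 T = 78271  ⇒  T ≈ 28.99 °C

T_f ≈ 29.0 °C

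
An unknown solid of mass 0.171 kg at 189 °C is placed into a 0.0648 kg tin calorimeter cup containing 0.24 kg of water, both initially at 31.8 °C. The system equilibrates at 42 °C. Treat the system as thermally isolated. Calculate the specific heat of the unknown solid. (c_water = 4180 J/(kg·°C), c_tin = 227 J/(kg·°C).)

c ≈ 413 J/(kg·°C)

Net heat exchanged in the isolated system is zero:
0.171×c×(42 − 189) + 0.24×4180×(42 − 31.8) + 0.0648×227×(42 − 31.8) = 0
-25.14 c = -10383
c = -10383/-25.14 ≈ 413 J/(kg·°C)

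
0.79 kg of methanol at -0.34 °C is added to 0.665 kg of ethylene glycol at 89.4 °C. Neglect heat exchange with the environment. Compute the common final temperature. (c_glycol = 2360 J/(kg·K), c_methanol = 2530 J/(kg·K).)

T_f ≈ 39.1 °C

Heat lost by the glycol equals heat gained by the methanol:
0.665·2360·(89.4 − T) = 0.79·2530·(T − (-0.34))
1569.4(89.4 − T) = 1998.7(T − (-0.34))
3568.1 T = 139625  ⇒  T ≈ 39.13 °C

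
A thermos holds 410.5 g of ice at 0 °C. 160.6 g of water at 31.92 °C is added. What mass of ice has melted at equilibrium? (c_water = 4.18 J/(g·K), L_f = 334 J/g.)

m_melted ≈ 64.2 g

Cooling the water to 0 °C releases 160.6×4.18×31.92 = 21428 J.
Fully melting the ice requires m_ice L_f = 410.5×334 = 137107 J.
That's not enough to melt it all — equilibrium is at 0 °C with ice remaining.
m_melt = 21428 / L_f = 64.16 g.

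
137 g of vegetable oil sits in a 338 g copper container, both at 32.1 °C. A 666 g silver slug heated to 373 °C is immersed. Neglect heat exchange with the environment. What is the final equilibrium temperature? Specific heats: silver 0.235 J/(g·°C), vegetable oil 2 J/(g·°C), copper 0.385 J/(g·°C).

Taking heat into each body as positive, Σ m c ΔT = 0:
666·0.235·(T − 373) + 137·2·(T − 32.1) + 338·0.385·(T − 32.1) = 0
560.64 T = 71351
T = 71351 / 560.64 = 127 °C

T_f ≈ 127.3 °C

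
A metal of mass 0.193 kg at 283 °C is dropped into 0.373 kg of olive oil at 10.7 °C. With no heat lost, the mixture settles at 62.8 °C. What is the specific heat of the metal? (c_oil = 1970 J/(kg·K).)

c ≈ 901 J/(kg·K)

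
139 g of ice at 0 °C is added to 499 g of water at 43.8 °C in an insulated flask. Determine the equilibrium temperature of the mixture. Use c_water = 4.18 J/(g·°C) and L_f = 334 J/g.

Conservation of energy gives ΣQ = 0:
fusion: m_ice L_f = 139×334 = 46426
  meltwater 0→T: 139×4.18×T = 581.02 T
  water cools: 499×4.18×(T − 43.8) = 2085.8(T − 43.8)
2666.8 T = 91359 − 46426 = 44933
T ≈ 16.85 °C (positive, so assuming full melt was valid).

T_f ≈ 16.8 °C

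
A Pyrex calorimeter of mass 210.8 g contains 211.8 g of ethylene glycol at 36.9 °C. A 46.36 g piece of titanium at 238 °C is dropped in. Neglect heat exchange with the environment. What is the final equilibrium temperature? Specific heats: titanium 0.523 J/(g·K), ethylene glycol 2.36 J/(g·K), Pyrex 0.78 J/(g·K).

T_f ≈ 44.0 °C

Heat gained plus heat lost sum to zero:
46.36·0.523·(T − 238) + 211.8·2.36·(T − 36.9) + 210.8·0.78·(T − 36.9) = 0
24.25(T − 238) + 499.85(T − 36.9) + 164.42(T − 36.9) = 0
(24.25 + 499.85 + 164.42) T = 24.25·238 + 499.85·36.9 + 164.42·36.9
T = 30282/688.52 ≈ 43.98 °C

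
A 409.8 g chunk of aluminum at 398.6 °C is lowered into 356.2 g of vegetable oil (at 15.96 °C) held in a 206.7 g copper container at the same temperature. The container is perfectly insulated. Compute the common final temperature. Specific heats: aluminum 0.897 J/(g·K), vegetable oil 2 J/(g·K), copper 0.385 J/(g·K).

T_f ≈ 137.3 °C

Let T be the final temperature. ΣQ_i = 0:
409.8×0.897×(T − 398.6) + 356.2×2×(T − 15.96) + 206.7×0.385×(T − 15.96) = 0
367.59(T − 398.6) + 712.4(T − 15.96) + 79.58(T − 15.96) = 0
(367.59 + 712.4 + 79.58) T = 367.59×398.6 + 712.4×15.96 + 79.58×15.96
T = 159162 / 1159.6 = 137 °C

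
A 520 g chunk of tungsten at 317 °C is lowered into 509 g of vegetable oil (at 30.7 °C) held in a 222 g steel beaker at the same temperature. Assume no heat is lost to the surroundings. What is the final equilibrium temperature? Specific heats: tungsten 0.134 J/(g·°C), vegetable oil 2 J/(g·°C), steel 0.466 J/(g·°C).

T_f ≈ 47.4 °C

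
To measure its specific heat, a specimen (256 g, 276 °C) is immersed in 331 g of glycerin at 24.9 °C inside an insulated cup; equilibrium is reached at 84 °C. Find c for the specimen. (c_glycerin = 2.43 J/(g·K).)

Heat lost by the specimen = heat gained by the glycerin:
256×c×(276 − 84) = 331×2.43×(84 − 24.9)
49152 c = 47536  ⇒  c ≈ 0.9671 J/(g·K)

c ≈ 0.967 J/(g·K)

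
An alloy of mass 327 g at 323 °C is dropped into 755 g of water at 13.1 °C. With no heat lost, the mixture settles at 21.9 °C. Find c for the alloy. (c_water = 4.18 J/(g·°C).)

c ≈ 0.282 J/(g·°C)

m_s c (T_s − T_f) = m_water c_water (T_f − T_0):
327×c×(323 − 21.9) = 755×4.18×(21.9 − 13.1)
98460 c = 27772  ⇒  c ≈ 0.2821 J/(g·°C)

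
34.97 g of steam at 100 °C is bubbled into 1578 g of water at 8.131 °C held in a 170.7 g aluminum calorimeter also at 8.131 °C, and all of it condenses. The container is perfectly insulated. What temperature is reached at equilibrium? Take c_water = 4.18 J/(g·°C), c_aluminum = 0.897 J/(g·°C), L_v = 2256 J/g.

T_f ≈ 21.5 °C

Heat gained plus heat lost sum to zero:
condense steam: −34.97×2256 = −78892
  condensed water 100 °C→T: 146.17(T − 100)
  original water: 6596(T − 8.131)
  cup: 153.12(T − 8.131)
6895.3 T = 78892 + 14617 + 54877 = 148387
T ≈ 21.52 °C, under the boiling point, so the assumption holds.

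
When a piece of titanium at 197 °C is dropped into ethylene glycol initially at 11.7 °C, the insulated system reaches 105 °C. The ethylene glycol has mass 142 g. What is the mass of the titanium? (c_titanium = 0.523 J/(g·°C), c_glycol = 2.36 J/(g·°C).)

m ≈ 650 g

Conservation of energy gives ΣQ = 0:
m·0.523·(105 − 197) + 142·2.36·(105 − 11.7) = 0
-48.12 m = -31267
m = -31267/-48.12 ≈ 649.8 g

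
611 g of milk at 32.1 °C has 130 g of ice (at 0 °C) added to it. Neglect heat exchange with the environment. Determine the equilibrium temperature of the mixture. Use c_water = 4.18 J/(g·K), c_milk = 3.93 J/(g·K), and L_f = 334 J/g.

T_f ≈ 11.4 °C

Energy conservation, ΣQ = 0:
melt ice: 130·334 = 43420
  meltwater 0→T: 130·4.18·T = 543.4 T
  milk: 2401.2(T − 32.1)
2944.6 T = 77079 − 43420 = 33659
T ≈ 11.43 °C — above 0 °C, consistent with complete melting.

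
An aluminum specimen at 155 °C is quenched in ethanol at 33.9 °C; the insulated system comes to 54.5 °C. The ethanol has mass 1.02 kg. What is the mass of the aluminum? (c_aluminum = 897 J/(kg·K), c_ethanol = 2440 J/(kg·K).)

Heat lost by the aluminum = heat gained by the ethanol:
m·897·(155 − 54.5) = 1.02·2440·(54.5 − 33.9)
90148 m = 51269  ⇒  m ≈ 0.5687 kg

m ≈ 0.569 kg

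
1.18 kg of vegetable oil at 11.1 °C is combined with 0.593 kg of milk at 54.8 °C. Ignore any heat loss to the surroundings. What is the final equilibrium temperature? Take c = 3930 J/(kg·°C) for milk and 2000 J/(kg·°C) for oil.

T_f ≈ 32.8 °C

Taking heat into each body as positive, Σ m c ΔT = 0:
0.593*3930*(T − 54.8) + 1.18*2000*(T − 11.1) = 0
2330.5(T − 54.8) + 2360(T − 11.1) = 0
4690.5 T = 153907
T ≈ 32.81 °C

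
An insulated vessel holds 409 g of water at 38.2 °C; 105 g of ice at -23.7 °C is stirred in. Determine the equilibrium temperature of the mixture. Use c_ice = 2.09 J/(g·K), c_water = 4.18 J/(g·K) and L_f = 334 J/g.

T_f ≈ 11.7 °C

Heat gained plus heat lost sum to zero:
warm ice to 0 °C: 105·2.09·(0 − (-23.7)) = 5201
  melt ice: 105·334 = 35070
  warm the meltwater: 438.9 T
  water cools: 409·4.18·(T − 38.2) = 1709.6(T − 38.2)
2148.5 T = 65307 − 40271 = 25037
T ≈ 11.65 °C (positive, so assuming full melt was valid).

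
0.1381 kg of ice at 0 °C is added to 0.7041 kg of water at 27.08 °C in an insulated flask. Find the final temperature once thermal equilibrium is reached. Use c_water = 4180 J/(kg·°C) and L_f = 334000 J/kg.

T_f ≈ 9.5 °C

Sum of m c ΔT and latent-heat terms is zero:
melt ice: 0.1381×334000 = 46125; warm the meltwater: 577.26 T; water: 2943.1(T − 27.08)
3520.4 T = 79700 − 46125 = 33575
T ≈ 9.54 °C (positive, so assuming full melt was valid).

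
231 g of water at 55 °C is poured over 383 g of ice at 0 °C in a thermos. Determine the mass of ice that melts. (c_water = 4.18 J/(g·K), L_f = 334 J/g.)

m_melted ≈ 159 g

Water can give up m c ΔT = 231×4.18×55 = 53107 J before reaching 0 °C.
Melting all 383 g of ice would need 383×334 = 127922 J.
53107 J < 127922 J, so only part of the ice melts and the system sits at 0 °C.
m_melted×334 = 53107  ⇒  m_melted ≈ 159 g.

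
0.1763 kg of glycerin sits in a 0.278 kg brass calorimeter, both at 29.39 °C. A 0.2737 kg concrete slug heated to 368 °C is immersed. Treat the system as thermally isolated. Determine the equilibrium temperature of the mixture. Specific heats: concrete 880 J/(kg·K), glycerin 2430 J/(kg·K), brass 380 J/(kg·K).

Taking heat into each body as positive, Σ m c ΔT = 0:
0.2737·880·(T − 368) + 0.1763·2430·(T − 29.39) + 0.278·380·(T − 29.39) = 0
774.91 T = 104331
T ≈ 134.64 °C

T_f ≈ 134.6 °C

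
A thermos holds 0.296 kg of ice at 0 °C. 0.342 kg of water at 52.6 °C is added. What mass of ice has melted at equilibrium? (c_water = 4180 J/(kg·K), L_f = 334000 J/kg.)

Water can give up m c ΔT = 0.342×4180×52.6 = 75195 J before reaching 0 °C.
To melt every bit of ice: 0.296×334000 = 98864 J.
Since 75195 < 98864 J, not all the ice melts; equilibrium is at 0 °C.
m_melted×334000 = 75195  ⇒  m_melted ≈ 0.2251 kg.

m_melted ≈ 0.225 kg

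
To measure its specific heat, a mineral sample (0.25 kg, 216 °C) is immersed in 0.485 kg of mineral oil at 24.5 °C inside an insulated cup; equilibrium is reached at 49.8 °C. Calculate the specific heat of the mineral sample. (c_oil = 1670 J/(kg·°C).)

Conservation of energy gives ΣQ = 0:
0.25·c·(49.8 − 216) + 0.485·1670·(49.8 − 24.5) = 0
-41.55 c = -20492
c = -20492/-41.55 ≈ 493.2 J/(kg·°C)

c ≈ 493 J/(kg·°C)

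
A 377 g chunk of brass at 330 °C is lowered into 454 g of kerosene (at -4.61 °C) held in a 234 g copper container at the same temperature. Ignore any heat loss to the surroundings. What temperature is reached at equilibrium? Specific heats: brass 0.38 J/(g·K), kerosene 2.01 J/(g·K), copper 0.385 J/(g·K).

Heat gained plus heat lost sum to zero:
377·0.38·(T − 330) + 454·2.01·(T − (-4.61)) + 234·0.385·(T − (-4.61)) = 0
(143.26 + 912.54 + 90.09) T = 143.26·330 + 912.54·(-4.61) + 90.09·(-4.61)
T = 42654 / 1145.9 = 37.2 °C

T_f ≈ 37.2 °C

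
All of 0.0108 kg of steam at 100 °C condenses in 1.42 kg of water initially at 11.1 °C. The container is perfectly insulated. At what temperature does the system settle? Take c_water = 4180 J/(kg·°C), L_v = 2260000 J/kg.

T_f ≈ 15.9 °C

Taking heat into each body as positive, Σ m c ΔT = 0:
condense steam: −0.0108·2260000 = −24408
  condensate cools 100→T: 0.0108·4180·(T − 100) = 45.14(T − 100)
  original water: 5935.6(T − 11.1)
5980.7 T = 24408 + 4514.4 + 65885 = 94808
T ≈ 15.85 °C, under the boiling point, so the assumption holds.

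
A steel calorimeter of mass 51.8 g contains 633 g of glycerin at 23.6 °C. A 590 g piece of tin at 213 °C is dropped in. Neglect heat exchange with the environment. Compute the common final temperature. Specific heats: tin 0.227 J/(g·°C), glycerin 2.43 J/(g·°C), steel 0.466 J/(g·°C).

Heat gained plus heat lost sum to zero:
590*0.227*(T − 213) + 633*2.43*(T − 23.6) + 51.8*0.466*(T − 23.6) = 0
133.93(T − 213) + 1538.2(T − 23.6) + 24.14(T − 23.6) = 0
(133.93 + 1538.2 + 24.14) T = 133.93*213 + 1538.2*23.6 + 24.14*23.6
T = 65398 / 1696.3 = 38.6 °C

T_f ≈ 38.6 °C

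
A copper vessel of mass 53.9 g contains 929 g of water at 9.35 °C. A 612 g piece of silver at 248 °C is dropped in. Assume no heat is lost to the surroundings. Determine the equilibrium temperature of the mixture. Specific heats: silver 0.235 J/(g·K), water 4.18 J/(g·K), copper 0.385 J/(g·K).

T_f ≈ 17.8 °C

T_f = Σ m_i c_i T_i / Σ m_i c_i:
T_f = (143.82×248 + 3883.2×9.35 + 20.75×9.35) / (143.82 + 3883.2 + 20.75)
    = 72169 / 4047.8 ≈ 17.83 °C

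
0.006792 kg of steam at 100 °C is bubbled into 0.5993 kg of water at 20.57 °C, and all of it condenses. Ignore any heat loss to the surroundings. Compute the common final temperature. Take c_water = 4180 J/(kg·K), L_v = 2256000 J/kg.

T_f ≈ 27.5 °C

Conservation of energy gives ΣQ = 0:
latent heat released on condensation: 0.006792·2256000 = 15323
  condensate cools 100→T: 0.006792·4180·(T − 100) = 28.39(T − 100)
  original water: 2505.1(T − 20.57)
2533.5 T = 15323 + 2839.1 + 51529 = 69691
T ≈ 27.51 °C, under the boiling point, so the assumption holds.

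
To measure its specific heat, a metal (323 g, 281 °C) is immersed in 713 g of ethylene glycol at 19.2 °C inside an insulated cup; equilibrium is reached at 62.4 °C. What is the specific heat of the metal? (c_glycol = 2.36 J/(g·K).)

Heat gained plus heat lost sum to zero:
323·c·(62.4 − 281) + 713·2.36·(62.4 − 19.2) = 0
-70608 c = -72692
c = -72692/-70608 ≈ 1.03 J/(g·K)

c ≈ 1.03 J/(g·K)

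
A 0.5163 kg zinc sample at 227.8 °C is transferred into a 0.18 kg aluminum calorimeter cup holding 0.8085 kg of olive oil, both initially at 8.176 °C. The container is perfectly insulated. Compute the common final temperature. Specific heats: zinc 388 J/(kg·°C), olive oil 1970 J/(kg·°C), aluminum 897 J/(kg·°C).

T_f ≈ 30.7 °C

Setting the total heat transfer to zero:
0.5163×388×(T − 227.8) + 0.8085×1970×(T − 8.176) + 0.18×897×(T − 8.176) = 0
200.32(T − 227.8) + 1592.7(T − 8.176) + 161.46(T − 8.176) = 0
1954.5 T = 59976
T = 59976 / 1954.5 = 30.7 °C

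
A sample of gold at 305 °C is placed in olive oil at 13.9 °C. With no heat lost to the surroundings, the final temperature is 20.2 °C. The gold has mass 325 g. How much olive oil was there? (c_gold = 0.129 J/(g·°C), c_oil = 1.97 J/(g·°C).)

m ≈ 962 g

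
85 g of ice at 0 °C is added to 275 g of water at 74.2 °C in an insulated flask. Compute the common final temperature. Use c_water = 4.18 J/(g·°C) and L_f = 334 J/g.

T_f ≈ 37.8 °C

Energy balance with sensible and latent terms:
fusion: m_ice L_f = 85·334 = 28390; meltwater 0→T: 85·4.18·T = 355.3 T; water cools: 275·4.18·(T − 74.2) = 1149.5(T − 74.2)
1504.8 T = 85293 − 28390 = 56903
T ≈ 37.81 °C (positive, so assuming full melt was valid).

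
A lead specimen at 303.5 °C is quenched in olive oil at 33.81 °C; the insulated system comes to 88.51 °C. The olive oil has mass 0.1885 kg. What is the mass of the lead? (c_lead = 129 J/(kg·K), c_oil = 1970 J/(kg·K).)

|Q_lead| = |Q_oil|:
m×129×(303.5 − 88.51) = 0.1885×1970×(88.51 − 33.81)
27734 m = 20313  ⇒  m ≈ 0.7324 kg

m ≈ 0.732 kg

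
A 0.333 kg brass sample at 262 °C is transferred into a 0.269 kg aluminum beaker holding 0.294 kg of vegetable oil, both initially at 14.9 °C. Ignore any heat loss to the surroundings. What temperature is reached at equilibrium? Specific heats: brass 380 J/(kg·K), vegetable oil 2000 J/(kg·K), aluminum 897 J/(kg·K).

T_f ≈ 47.6 °C

Net heat exchanged in the isolated system is zero:
0.333·380·(T − 262) + 0.294·2000·(T − 14.9) + 0.269·897·(T − 14.9) = 0
(126.54 + 588 + 241.29) T = 126.54·262 + 588·14.9 + 241.29·14.9
T ≈ 47.61 °C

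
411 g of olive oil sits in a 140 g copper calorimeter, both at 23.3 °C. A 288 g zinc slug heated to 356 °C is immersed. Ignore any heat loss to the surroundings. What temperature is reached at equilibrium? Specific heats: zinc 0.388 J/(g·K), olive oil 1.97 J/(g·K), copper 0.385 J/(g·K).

Taking heat into each body as positive, Σ m c ΔT = 0:
288×0.388×(T − 356) + 411×1.97×(T − 23.3) + 140×0.385×(T − 23.3) = 0
(111.74 + 809.67 + 53.9) T = 111.74×356 + 809.67×23.3 + 53.9×23.3
T = 59902 / 975.31 = 61.4 °C

T_f ≈ 61.4 °C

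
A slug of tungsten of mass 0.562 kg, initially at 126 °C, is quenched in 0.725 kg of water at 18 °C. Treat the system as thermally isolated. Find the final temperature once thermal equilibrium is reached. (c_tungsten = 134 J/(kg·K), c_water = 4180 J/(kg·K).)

T_f ≈ 20.6 °C

|Q_tungsten| = |Q_water|:
0.562·134·(126 − T) = 0.725·4180·(T − 18)
75.31(126 − T) = 3030.5(T − 18)
3105.8 T = 64038  ⇒  T ≈ 20.62 °C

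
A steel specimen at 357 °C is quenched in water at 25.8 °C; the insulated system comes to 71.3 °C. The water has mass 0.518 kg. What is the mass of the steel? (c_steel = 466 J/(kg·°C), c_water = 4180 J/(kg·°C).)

|Q_steel| = |Q_water|:
m×466×(357 − 71.3) = 0.518×4180×(71.3 − 25.8)
133136 m = 98518  ⇒  m ≈ 0.74 kg

m ≈ 0.74 kg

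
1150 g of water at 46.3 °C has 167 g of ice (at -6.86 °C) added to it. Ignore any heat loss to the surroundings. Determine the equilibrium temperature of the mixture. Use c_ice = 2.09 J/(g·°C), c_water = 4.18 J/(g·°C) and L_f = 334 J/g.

Energy conservation, ΣQ = 0:
warm ice to 0 °C: 167×2.09×(0 − (-6.86)) = 2394.3; melt ice: 167×334 = 55778; meltwater 0→T: 167×4.18×T = 698.06 T; water: 4807(T − 46.3)
5505.1 T = 222564 − 58172 = 164392
T ≈ 29.86 °C (positive, so assuming full melt was valid).

T_f ≈ 29.9 °C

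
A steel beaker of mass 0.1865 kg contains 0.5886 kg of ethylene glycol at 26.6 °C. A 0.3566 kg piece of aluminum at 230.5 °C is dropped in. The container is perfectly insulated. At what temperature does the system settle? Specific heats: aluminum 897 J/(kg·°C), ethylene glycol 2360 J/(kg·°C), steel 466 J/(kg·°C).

T_f ≈ 62.9 °C

T_f = Σ m_i c_i T_i / Σ m_i c_i:
T_f = (319.87×230.5 + 1389.1×26.6 + 86.91×26.6) / (319.87 + 1389.1 + 86.91)
    = 112992 / 1795.9 ≈ 62.92 °C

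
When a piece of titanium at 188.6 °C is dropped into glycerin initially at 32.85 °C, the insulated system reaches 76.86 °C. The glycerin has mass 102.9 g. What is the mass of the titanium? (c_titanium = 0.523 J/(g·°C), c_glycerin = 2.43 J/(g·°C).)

m ≈ 188 g

Conservation of energy gives ΣQ = 0:
m·0.523·(76.86 − 188.6) + 102.9·2.43·(76.86 − 32.85) = 0
-58.44 m = -11005
m = -11005/-58.44 ≈ 188.3 g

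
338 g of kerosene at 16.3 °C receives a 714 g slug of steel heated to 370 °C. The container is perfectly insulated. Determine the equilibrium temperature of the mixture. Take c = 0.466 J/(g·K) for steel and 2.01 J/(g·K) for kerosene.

Let T be the final temperature. ΣQ_i = 0:
714*0.466*(T − 370) + 338*2.01*(T − 16.3) = 0
332.72(T − 370) + 679.38(T − 16.3) = 0
1012.1 T = 134182
T = 134182 / 1012.1 = 133 °C

T_f ≈ 132.6 °C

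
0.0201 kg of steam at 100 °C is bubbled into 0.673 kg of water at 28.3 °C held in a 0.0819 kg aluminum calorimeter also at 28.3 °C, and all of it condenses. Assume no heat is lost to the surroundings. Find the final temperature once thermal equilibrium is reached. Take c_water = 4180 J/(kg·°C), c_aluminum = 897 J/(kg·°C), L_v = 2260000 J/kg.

T_f ≈ 45.6 °C

Let T be the final temperature. ΣQ_i = 0:
condense steam: −0.0201·2260000 = −45426
  condensed water 100 °C→T: 84.02(T − 100)
  original water: 2813.1(T − 28.3)
  cup: 73.46(T − 28.3)
2970.6 T = 45426 + 8401.8 + 81691 = 135519
T ≈ 45.62 °C (< 100 °C, so full condensation is consistent).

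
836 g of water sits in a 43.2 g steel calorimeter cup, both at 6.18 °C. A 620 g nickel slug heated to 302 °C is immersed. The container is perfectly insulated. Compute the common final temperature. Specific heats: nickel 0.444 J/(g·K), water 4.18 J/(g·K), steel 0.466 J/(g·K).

T_f ≈ 27.7 °C

T_f = Σ m_i c_i T_i / Σ m_i c_i:
T_f = (275.28×302 + 3494.5×6.18 + 20.13×6.18) / (275.28 + 3494.5 + 20.13)
    = 104855 / 3789.9 ≈ 27.67 °C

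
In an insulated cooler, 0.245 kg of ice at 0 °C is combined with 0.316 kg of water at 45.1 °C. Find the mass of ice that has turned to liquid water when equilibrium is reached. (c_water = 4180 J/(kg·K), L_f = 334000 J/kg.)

Heat available from the water dropping to 0 °C: 0.316×4180×45.1 = 59572 J.
Melting all 0.245 kg of ice would need 0.245×334000 = 81830 J.
That's not enough to melt it all — equilibrium is at 0 °C with ice remaining.
m_melt = 59572 / L_f = 0.1784 kg.

m_melted ≈ 0.178 kg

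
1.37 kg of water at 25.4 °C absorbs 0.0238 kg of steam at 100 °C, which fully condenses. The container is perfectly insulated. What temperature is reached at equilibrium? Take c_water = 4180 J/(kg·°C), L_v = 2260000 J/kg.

Taking heat into each body as positive, Σ m c ΔT = 0:
steam→water at 100 °C releases m L_v = 0.0238×2260000 = 53788; condensed water 100 °C→T: 99.48(T − 100); water warms: 1.37×4180×(T − 25.4) = 5726.6(T − 25.4)
5826.1 T = 53788 + 9948.4 + 145456 = 209192
T ≈ 35.91 °C (< 100 °C, so full condensation is consistent).

T_f ≈ 35.9 °C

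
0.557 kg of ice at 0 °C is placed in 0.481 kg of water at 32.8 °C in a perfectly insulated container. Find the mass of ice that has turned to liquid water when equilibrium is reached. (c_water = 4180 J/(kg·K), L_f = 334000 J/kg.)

m_melted ≈ 0.197 kg

Heat available from the water dropping to 0 °C: 0.481×4180×32.8 = 65947 J.
To melt every bit of ice: 0.557×334000 = 186038 J.
65947 J < 186038 J, so only part of the ice melts and the system sits at 0 °C.
m_melt = 65947 / L_f = 0.1974 kg.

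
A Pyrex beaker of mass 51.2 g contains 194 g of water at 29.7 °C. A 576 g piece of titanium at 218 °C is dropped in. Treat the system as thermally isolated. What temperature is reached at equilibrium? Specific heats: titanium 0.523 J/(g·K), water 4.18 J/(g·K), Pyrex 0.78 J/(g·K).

T_f ≈ 78.9 °C

Taking heat into each body as positive, Σ m c ΔT = 0:
576×0.523×(T − 218) + 194×4.18×(T − 29.7) + 51.2×0.78×(T − 29.7) = 0
301.25(T − 218) + 810.92(T − 29.7) + 39.94(T − 29.7) = 0
1152.1 T = 90942
T ≈ 78.94 °C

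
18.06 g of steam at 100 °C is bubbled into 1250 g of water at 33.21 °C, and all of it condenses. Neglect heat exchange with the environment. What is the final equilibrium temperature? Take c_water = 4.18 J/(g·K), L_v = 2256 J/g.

Conservation of energy gives ΣQ = 0:
steam→water at 100 °C releases m L_v = 18.06×2256 = 40743; condensate cools 100→T: 18.06×4.18×(T − 100) = 75.49(T − 100); original water: 5225(T − 33.21)
5300.5 T = 40743 + 7549.1 + 173522 = 221815
T ≈ 41.85 °C (< 100 °C, so full condensation is consistent).

T_f ≈ 41.8 °C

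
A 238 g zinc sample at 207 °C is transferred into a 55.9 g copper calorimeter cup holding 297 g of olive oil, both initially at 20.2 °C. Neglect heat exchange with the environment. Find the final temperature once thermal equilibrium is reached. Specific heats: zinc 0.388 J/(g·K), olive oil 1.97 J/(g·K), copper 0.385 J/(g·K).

T_f = Σ m_i c_i T_i / Σ m_i c_i:
T_f = (92.34×207 + 585.09×20.2 + 21.52×20.2) / (92.34 + 585.09 + 21.52)
    = 31369 / 698.96 ≈ 44.88 °C

T_f ≈ 44.9 °C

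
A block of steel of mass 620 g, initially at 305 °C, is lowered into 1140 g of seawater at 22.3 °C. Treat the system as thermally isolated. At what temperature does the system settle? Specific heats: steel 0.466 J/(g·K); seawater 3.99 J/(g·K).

T_f ≈ 39.2 °C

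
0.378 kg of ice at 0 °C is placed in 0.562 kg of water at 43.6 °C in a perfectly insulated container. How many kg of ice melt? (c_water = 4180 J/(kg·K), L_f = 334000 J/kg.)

Water can give up m c ΔT = 0.562·4180·43.6 = 102423 J before reaching 0 °C.
Melting all 0.378 kg of ice would need 0.378·334000 = 126252 J.
That's not enough to melt it all — equilibrium is at 0 °C with ice remaining.
m_melt = 102423 / L_f = 0.3067 kg.

m_melted ≈ 0.307 kg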